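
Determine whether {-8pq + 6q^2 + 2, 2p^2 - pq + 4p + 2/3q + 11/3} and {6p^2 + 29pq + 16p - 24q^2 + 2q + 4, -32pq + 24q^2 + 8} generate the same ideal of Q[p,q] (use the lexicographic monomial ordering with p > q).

Two ideals are equal iff their reduced Gröbner bases coincide (the reduced basis is unique for a fixed ordering).
Buchberger on the first generating set:
f_1 = -8pq + 6q^2 + 2, LT = pq.
f_2 = 2p^2 - pq + 4p + 2/3q + 11/3, LT = p^2.

S(f_1,f_2): lcm = p^2q. S = -1/4pq^2 - 2pq - 1/4p - 1/3q^2 - 11/6q.
  leading term pq^2: subtract (1/32q)·f_1 from -1/4pq^2 - 2pq - 1/4p - 1/3q^2 - 11/6q → -2pq - 1/4p - 3/16q^3 - 1/3q^2 - 91/48q
  leading term pq: subtract (1/4)·f_1 from -2pq - 1/4p - 3/16q^3 - 1/3q^2 - 91/48q → -1/4p - 3/16q^3 - 11/6q^2 - 91/48q - 1/2
  leading term p: no divisor's leading term divides it; move -1/4p to the remainder.
  leading term q^3: no divisor's leading term divides it; move -3/16q^3 to the remainder.
  leading term q^2: no divisor's leading term divides it; move -11/6q^2 to the remainder.
  leading term q: no divisor's leading term divides it; move -91/48q to the remainder.
  leading term 1: no divisor's leading term divides it; move -1/2 to the remainder.
  remainder -1/4p - 3/16q^3 - 11/6q^2 - 91/48q - 1/2 ≠ 0; add g_3 = -1/4p - 3/16q^3 - 11/6q^2 - 91/48q - 1/2 to the basis.

S(f_1,g_3): lcm = pq. S = -3/4q^4 - 22/3q^3 - 25/3q^2 - 2q - 1/4.
  leading term q^4: no divisor's leading term divides it; move -3/4q^4 to the remainder.
  leading term q^3: no divisor's leading term divides it; move -22/3q^3 to the remainder.
  leading term q^2: no divisor's leading term divides it; move -25/3q^2 to the remainder.
  leading term q: no divisor's leading term divides it; move -2q to the remainder.
  leading term 1: no divisor's leading term divides it; move -1/4 to the remainder.
  remainder -3/4q^4 - 22/3q^3 - 25/3q^2 - 2q - 1/4 ≠ 0; add g_4 = -3/4q^4 - 22/3q^3 - 25/3q^2 - 2q - 1/4 to the basis.

The other S-polynomials (S(f_2,g_3), S(f_1,g_4), S(f_2,g_4), S(g_3,g_4)) all reduce to 0 modulo the current basis, so we have a Gröbner basis.
Inter-reduce: drop elements whose leading term is divisible by another's, tail-reduce, and make monic.
Reduced Gröbner basis: {p + 3/4q^3 + 22/3q^2 + 91/12q + 2, q^4 + 88/9q^3 + 100/9q^2 + 8/3q + 1/3}.

Buchberger on the second generating set:
h_1 = 6p^2 + 29pq + 16p - 24q^2 + 2q + 4, LT = p^2.
h_2 = -32pq + 24q^2 + 8, LT = pq.

S(h_1,h_2): lcm = p^2q. S = 67/12pq^2 + 8/3pq + 1/4p - 4q^3 + 1/3q^2 + 2/3q.
  leading term pq^2: subtract (-67/384q)·h_2 from 67/12pq^2 + 8/3pq + 1/4p - 4q^3 + 1/3q^2 + 2/3q → 8/3pq + 1/4p + 3/16q^3 + 1/3q^2 + 33/16q
  leading term pq: subtract (-1/12)·h_2 from 8/3pq + 1/4p + 3/16q^3 + 1/3q^2 + 33/16q → 1/4p + 3/16q^3 + 7/3q^2 + 33/16q + 2/3
  leading term p: no divisor's leading term divides it; move 1/4p to the remainder.
  leading term q^3: no divisor's leading term divides it; move 3/16q^3 to the remainder.
  leading term q^2: no divisor's leading term divides it; move 7/3q^2 to the remainder.
  leading term q: no divisor's leading term divides it; move 33/16q to the remainder.
  leading term 1: no divisor's leading term divides it; move 2/3 to the remainder.
  remainder 1/4p + 3/16q^3 + 7/3q^2 + 33/16q + 2/3 ≠ 0; add k_3 = 1/4p + 3/16q^3 + 7/3q^2 + 33/16q + 2/3 to the basis.

S(h_1,k_3): lcm = p^2. S = -3/4pq^3 - 28/3pq^2 - 41/12pq - 4q^2 + 1/3q + 2/3.
  leading term pq^3: subtract (3/128q^2)·h_2 from -3/4pq^3 - 28/3pq^2 - 41/12pq - 4q^2 + 1/3q + 2/3 → -28/3pq^2 - 41/12pq - 9/16q^4 - 67/16q^2 + 1/3q + 2/3
  leading term pq^2: subtract (7/24q)·h_2 from -28/3pq^2 - 41/12pq - 9/16q^4 - 67/16q^2 + 1/3q + 2/3 → -41/12pq - 9/16q^4 - 7q^3 - 67/16q^2 - 2q + 2/3
  leading term pq: subtract (41/384)·h_2 from -41/12pq - 9/16q^4 - 7q^3 - 67/16q^2 - 2q + 2/3 → -9/16q^4 - 7q^3 - 27/4q^2 - 2q - 3/16
  leading term q^4: no divisor's leading term divides it; move -9/16q^4 to the remainder.
  leading term q^3: no divisor's leading term divides it; move -7q^3 to the remainder.
  leading term q^2: no divisor's leading term divides it; move -27/4q^2 to the remainder.
  leading term q: no divisor's leading term divides it; move -2q to the remainder.
  leading term 1: no divisor's leading term divides it; move -3/16 to the remainder.
  remainder -9/16q^4 - 7q^3 - 27/4q^2 - 2q - 3/16 ≠ 0; add k_4 = -9/16q^4 - 7q^3 - 27/4q^2 - 2q - 3/16 to the basis.

The other S-polynomials (S(h_2,k_3), S(h_1,k_4), S(h_2,k_4), S(k_3,k_4)) all reduce to 0 modulo the current basis, so we have a Gröbner basis.
Inter-reduce: drop elements whose leading term is divisible by another's, tail-reduce, and make monic.
Reduced Gröbner basis: {p + 3/4q^3 + 28/3q^2 + 33/4q + 8/3, q^4 + 112/9q^3 + 12q^2 + 32/9q + 1/3}.

Since the reduced bases disagree, the two ideals are not the same.

No, the ideals differ.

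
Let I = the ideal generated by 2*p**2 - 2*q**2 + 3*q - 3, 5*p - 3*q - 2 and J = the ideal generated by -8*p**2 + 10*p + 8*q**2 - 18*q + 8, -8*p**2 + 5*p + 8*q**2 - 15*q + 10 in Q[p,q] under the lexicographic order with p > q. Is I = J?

Equality of ideals is decidable: compute both reduced Gröbner bases (unique for the ordering) and check whether they agree.
Buchberger on the first generating set:
f_1 = 2*p**2 - 2*q**2 + 3*q - 3, LT = p**2.
f_2 = 5*p - 3*q - 2, LT = p.

S(f_1,f_2): lcm = p**2. S = 3/5*p*q + 2/5*p - q**2 + 3/2*q - 3/2.
  leading term p*q: subtract (3/25*q)·f_2 from 3/5*p*q + 2/5*p - q**2 + 3/2*q - 3/2 → 2/5*p - 16/25*q**2 + 87/50*q - 3/2
  leading term p: subtract (2/25)·f_2 from 2/5*p - 16/25*q**2 + 87/50*q - 3/2 → -16/25*q**2 + 99/50*q - 67/50
  leading term q**2: no divisor's leading term divides it; move -16/25*q**2 to the remainder.
  leading term q: no divisor's leading term divides it; move 99/50*q to the remainder.
  leading term 1: no divisor's leading term divides it; move -67/50 to the remainder.
  remainder -16/25*q**2 + 99/50*q - 67/50 ≠ 0; add g_3 = -16/25*q**2 + 99/50*q - 67/50 to the basis.

The other S-polynomials (S(f_1,g_3), S(f_2,g_3)) all reduce to 0 modulo the current basis, so we have a Gröbner basis.
Inter-reduce: drop elements whose leading term is divisible by another's, tail-reduce, and make monic.
Reduced Gröbner basis: {p - 3/5*q - 2/5, q**2 - 99/32*q + 67/32}.

Buchberger on the second generating set:
h_1 = -8*p**2 + 10*p + 8*q**2 - 18*q + 8, LT = p**2.
h_2 = -8*p**2 + 5*p + 8*q**2 - 15*q + 10, LT = p**2.

S(h_1,h_2): lcm = p**2. S = -5/8*p + 3/8*q + 1/4.
  leading term p: no divisor's leading term divides it; move -5/8*p to the remainder.
  leading term q: no divisor's leading term divides it; move 3/8*q to the remainder.
  leading term 1: no divisor's leading term divides it; move 1/4 to the remainder.
  remainder -5/8*p + 3/8*q + 1/4 ≠ 0; add k_3 = -5/8*p + 3/8*q + 1/4 to the basis.

S(h_1,k_3): lcm = p**2. S = 3/5*p*q - 17/20*p - q**2 + 9/4*q - 1.
  leading term p*q: subtract (-24/25*q)·k_3 from 3/5*p*q - 17/20*p - q**2 + 9/4*q - 1 → -17/20*p - 16/25*q**2 + 249/100*q - 1
  leading term p: subtract (34/25)·k_3 from -17/20*p - 16/25*q**2 + 249/100*q - 1 → -16/25*q**2 + 99/50*q - 67/50
  leading term q**2: no divisor's leading term divides it; move -16/25*q**2 to the remainder.
  leading term q: no divisor's leading term divides it; move 99/50*q to the remainder.
  leading term 1: no divisor's leading term divides it; move -67/50 to the remainder.
  remainder -16/25*q**2 + 99/50*q - 67/50 ≠ 0; add k_4 = -16/25*q**2 + 99/50*q - 67/50 to the basis.

The other S-polynomials (S(h_2,k_3), S(h_1,k_4), S(h_2,k_4), S(k_3,k_4)) all reduce to 0 modulo the current basis, so we have a Gröbner basis.
Inter-reduce: drop elements whose leading term is divisible by another's, tail-reduce, and make monic.
Reduced Gröbner basis: {p - 3/5*q - 2/5, q**2 - 99/32*q + 67/32}.

Same reduced basis, so the two generating sets span the same ideal.

Yes, the ideals are equal.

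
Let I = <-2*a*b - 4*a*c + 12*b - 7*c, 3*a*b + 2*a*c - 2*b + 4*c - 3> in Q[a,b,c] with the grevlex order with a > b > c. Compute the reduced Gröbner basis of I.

f_1 = -2*a*b - 4*a*c + 12*b - 7*c, LT = a*b.
f_2 = 3*a*b + 2*a*c - 2*b + 4*c - 3, LT = a*b.

S(f_1,f_2): lcm = a*b. S = 4/3*a*c - 16/3*b + 13/6*c + 1.
  leading term a*c: no divisor's leading term divides it; move 4/3*a*c to the remainder.
  leading term b: no divisor's leading term divides it; move -16/3*b to the remainder.
  leading term c: no divisor's leading term divides it; move 13/6*c to the remainder.
  leading term 1: no divisor's leading term divides it; move 1 to the remainder.
  remainder 4/3*a*c - 16/3*b + 13/6*c + 1 ≠ 0; add g_3 = 4/3*a*c - 16/3*b + 13/6*c + 1 to the basis.

S(f_1,g_3): lcm = a*b*c. S = 2*a*c**2 + 4*b**2 - 61/8*b*c + 7/2*c**2 - 3/4*b.
  leading term a*c**2: subtract (3/2*c)·g_3 from 2*a*c**2 + 4*b**2 - 61/8*b*c + 7/2*c**2 - 3/4*b → 4*b**2 + 3/8*b*c + 1/4*c**2 - 3/4*b - 3/2*c
  leading term b**2: no divisor's leading term divides it; move 4*b**2 to the remainder.
  leading term b*c: no divisor's leading term divides it; move 3/8*b*c to the remainder.
  leading term c**2: no divisor's leading term divides it; move 1/4*c**2 to the remainder.
  leading term b: no divisor's leading term divides it; move -3/4*b to the remainder.
  leading term c: no divisor's leading term divides it; move -3/2*c to the remainder.
  remainder 4*b**2 + 3/8*b*c + 1/4*c**2 - 3/4*b - 3/2*c ≠ 0; add g_4 = 4*b**2 + 3/8*b*c + 1/4*c**2 - 3/4*b - 3/2*c to the basis.

The other S-polynomials (S(f_2,g_3), S(f_1,g_4), S(f_2,g_4), S(g_3,g_4)) all reduce to 0 modulo the current basis, so we have a Gröbner basis.
Inter-reduce: drop elements whose leading term is divisible by another's, tail-reduce, and make monic.

G = {a*b + 2*b + 1/4*c - 3/2, b**2 + 3/32*b*c + 1/16*c**2 - 3/16*b - 3/8*c, a*c - 4*b + 13/8*c + 3/4}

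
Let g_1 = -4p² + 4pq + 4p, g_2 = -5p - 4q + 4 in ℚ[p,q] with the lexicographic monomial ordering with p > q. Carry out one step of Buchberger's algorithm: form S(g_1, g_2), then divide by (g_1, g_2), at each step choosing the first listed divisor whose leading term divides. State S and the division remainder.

lcm(LM(g_1), LM(g_2)) = p².
S = (lcm/LT(g_1))·g_1 − (lcm/LT(g_2))·g_2 = -9/5pq - ⅕p.
Reduce S modulo (g_1, g_2) in that order:
  leading term pq: subtract (9/25q)·g_2 from -9/5pq - ⅕p → -⅕p + 36/25q² - 36/25q
  leading term p: subtract (1/25)·g_2 from -⅕p + 36/25q² - 36/25q → 36/25q² - 32/25q - 4/25
  leading term q²: no divisor's leading term divides it; move 36/25q² to the remainder.
  leading term q: no divisor's leading term divides it; move -32/25q to the remainder.
  leading term 1: no divisor's leading term divides it; move -4/25 to the remainder.
The remainder 36/25q² - 32/25q - 4/25 is nonzero, so it would be added as the next basis element.
This is the inner loop of Buchberger's algorithm — each nonzero remainder becomes a new basis element.

S(g_1, g_2) = -9/5pq - ⅕p; remainder on division = 36/25q² - 32/25q - 4/25.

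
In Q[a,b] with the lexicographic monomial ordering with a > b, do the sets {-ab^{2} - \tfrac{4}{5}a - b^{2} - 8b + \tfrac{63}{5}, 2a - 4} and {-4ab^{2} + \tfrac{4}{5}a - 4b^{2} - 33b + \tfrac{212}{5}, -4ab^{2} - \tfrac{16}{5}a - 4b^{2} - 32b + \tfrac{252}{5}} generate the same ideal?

No, the ideals differ.

For a fixed monomial order, each ideal has a unique reduced Gröbner basis; comparing bases decides equality.
Buchberger on the first generating set:
f_1 = -ab^{2} - \tfrac{4}{5}a - b^{2} - 8b + \tfrac{63}{5}, LT = ab^{2}.
f_2 = 2a - 4, LT = a.

S(f_1,f_2): lcm = ab^{2}. S = \tfrac{4}{5}a + 3b^{2} + 8b - \tfrac{63}{5}.
  leading term a: subtract (\tfrac{2}{5})·f_2 from \tfrac{4}{5}a + 3b^{2} + 8b - \tfrac{63}{5} → 3b^{2} + 8b - 11
  leading term b^{2}: no divisor's leading term divides it; move 3b^{2} to the remainder.
  leading term b: no divisor's leading term divides it; move 8b to the remainder.
  leading term 1: no divisor's leading term divides it; move -11 to the remainder.
  remainder 3b^{2} + 8b - 11 ≠ 0; add g_3 = 3b^{2} + 8b - 11 to the basis.

The other S-polynomials (S(f_1,g_3), S(f_2,g_3)) all reduce to 0 modulo the current basis, so we have a Gröbner basis.
Inter-reduce: drop elements whose leading term is divisible by another's, tail-reduce, and make monic.
Reduced Gröbner basis: {a - 2, b^{2} + \tfrac{8}{3}b - \tfrac{11}{3}}.

Buchberger on the second generating set:
h_1 = -4ab^{2} + \tfrac{4}{5}a - 4b^{2} - 33b + \tfrac{212}{5}, LT = ab^{2}.
h_2 = -4ab^{2} - \tfrac{16}{5}a - 4b^{2} - 32b + \tfrac{252}{5}, LT = ab^{2}.

S(h_1,h_2): lcm = ab^{2}. S = -a + \tfrac{1}{4}b + 2.
  leading term a: no divisor's leading term divides it; move -a to the remainder.
  leading term b: no divisor's leading term divides it; move \tfrac{1}{4}b to the remainder.
  leading term 1: no divisor's leading term divides it; move 2 to the remainder.
  remainder -a + \tfrac{1}{4}b + 2 ≠ 0; add k_3 = -a + \tfrac{1}{4}b + 2 to the basis.

S(h_1,k_3): lcm = ab^{2}. S = -\tfrac{1}{5}a + \tfrac{1}{4}b^{3} + 3b^{2} + \tfrac{33}{4}b - \tfrac{53}{5}.
  leading term a: subtract (\tfrac{1}{5})·k_3 from -\tfrac{1}{5}a + \tfrac{1}{4}b^{3} + 3b^{2} + \tfrac{33}{4}b - \tfrac{53}{5} → \tfrac{1}{4}b^{3} + 3b^{2} + \tfrac{41}{5}b - 11
  leading term b^{3}: no divisor's leading term divides it; move \tfrac{1}{4}b^{3} to the remainder.
  leading term b^{2}: no divisor's leading term divides it; move 3b^{2} to the remainder.
  leading term b: no divisor's leading term divides it; move \tfrac{41}{5}b to the remainder.
  leading term 1: no divisor's leading term divides it; move -11 to the remainder.
  remainder \tfrac{1}{4}b^{3} + 3b^{2} + \tfrac{41}{5}b - 11 ≠ 0; add k_4 = \tfrac{1}{4}b^{3} + 3b^{2} + \tfrac{41}{5}b - 11 to the basis.

The other S-polynomials (S(h_2,k_3), S(h_1,k_4), S(h_2,k_4), S(k_3,k_4)) all reduce to 0 modulo the current basis, so we have a Gröbner basis.
Inter-reduce: drop elements whose leading term is divisible by another's, tail-reduce, and make monic.
Reduced Gröbner basis: {a - \tfrac{1}{4}b - 2, b^{3} + 12b^{2} + \tfrac{164}{5}b - 44}.

Since the reduced bases disagree, the two ideals are not the same.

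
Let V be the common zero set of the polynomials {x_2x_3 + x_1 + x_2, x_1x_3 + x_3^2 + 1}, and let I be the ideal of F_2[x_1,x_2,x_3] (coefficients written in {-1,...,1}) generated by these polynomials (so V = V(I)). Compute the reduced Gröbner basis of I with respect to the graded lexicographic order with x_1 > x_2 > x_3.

f_1 = x_2x_3 + x_1 + x_2, LT = x_2x_3.
f_2 = x_1x_3 + x_3^2 + 1, LT = x_1x_3.

S(f_1,f_2): lcm = x_1x_2x_3. S = x_2x_3^2 + x_1^2 + x_1x_2 + x_2.
  leading term x_2x_3^2: subtract (x_3)·f_1 from x_2x_3^2 + x_1^2 + x_1x_2 + x_2 → x_1^2 + x_1x_2 + x_1x_3 + x_2x_3 + x_2
  leading term x_1^2: no divisor's leading term divides it; move x_1^2 to the remainder.
  leading term x_1x_2: no divisor's leading term divides it; move x_1x_2 to the remainder.
  leading term x_1x_3: subtract (1)·f_2 from x_1x_3 + x_2x_3 + x_2 → x_2x_3 + x_3^2 + x_2 + 1
  leading term x_2x_3: subtract (1)·f_1 from x_2x_3 + x_3^2 + x_2 + 1 → x_3^2 + x_1 + 1
  leading term x_3^2: no divisor's leading term divides it; move x_3^2 to the remainder.
  leading term x_1: no divisor's leading term divides it; move x_1 to the remainder.
  leading term 1: no divisor's leading term divides it; move 1 to the remainder.
  remainder x_1^2 + x_1x_2 + x_3^2 + x_1 + 1 ≠ 0; add g_3 = x_1^2 + x_1x_2 + x_3^2 + x_1 + 1 to the basis.

The other S-polynomials (S(f_1,g_3), S(f_2,g_3)) all reduce to 0 modulo the current basis, so we have a Gröbner basis.

G = {x_1^2 + x_1x_2 + x_3^2 + x_1 + 1, x_1x_3 + x_3^2 + 1, x_2x_3 + x_1 + x_2}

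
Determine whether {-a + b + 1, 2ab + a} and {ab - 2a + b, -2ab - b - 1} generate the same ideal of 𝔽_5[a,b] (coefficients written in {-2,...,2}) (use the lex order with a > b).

Equality of ideals is decidable: compute both reduced Gröbner bases (unique for the ordering) and check whether they agree.
Buchberger on the first generating set:
f_1 = -a + b + 1, LT = a.
f_2 = 2ab + a, LT = ab.

S(f_1,f_2): lcm = ab. S = 2a - b² - b.
  reduce S modulo (f_1, f_2):
  remainder -b² + b + 2 ≠ 0; add g_3 = -b² + b + 2 to the basis.

The other S-polynomials (S(f_1,g_3), S(f_2,g_3)) all reduce to 0 modulo the current basis, so we have a Gröbner basis.
Inter-reduce: drop elements whose leading term is divisible by another's, tail-reduce, and make monic.
Reduced Gröbner basis: {a - b - 1, b² - b - 2}.

Buchberger on the second generating set:
h_1 = ab - 2a + b, LT = ab.
h_2 = -2ab - b - 1, LT = ab.

S(h_1,h_2): lcm = ab. S = -2a - 2b + 2.
  reduce S modulo (h_1, h_2):
  remainder -2a - 2b + 2 ≠ 0; add k_3 = -2a - 2b + 2 to the basis.

S(h_1,k_3): lcm = ab. S = -2a - b² + 2b.
  reduce S modulo (h_1, h_2, k_3):
  remainder -b² - b - 2 ≠ 0; add k_4 = -b² - b - 2 to the basis.

The other S-polynomials (S(h_2,k_3), S(h_1,k_4), S(h_2,k_4), S(k_3,k_4)) all reduce to 0 modulo the current basis, so we have a Gröbner basis.
Inter-reduce: drop elements whose leading term is divisible by another's, tail-reduce, and make monic.
Reduced Gröbner basis: {a + b - 1, b² + b + 2}.

These differ, so the ideals are not equal.

No, the ideals differ.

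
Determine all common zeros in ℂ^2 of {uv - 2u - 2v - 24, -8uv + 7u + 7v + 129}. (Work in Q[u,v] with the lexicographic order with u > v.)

{(-2, -5), (-5, -2)}

Compute a lex Gröbner basis by Buchberger's algorithm.
f_1 = uv - 2u - 2v - 24, LT = uv.
f_2 = -8uv + 7u + 7v + 129, LT = uv.

S(f_1,f_2): lcm = uv. S = -9/8u - 9/8v - 63/8.
  leading term u: no divisor's leading term divides it; move -9/8u to the remainder.
  leading term v: no divisor's leading term divides it; move -9/8v to the remainder.
  leading term 1: no divisor's leading term divides it; move -63/8 to the remainder.
  remainder -9/8u - 9/8v - 63/8 ≠ 0; add h_3 = -9/8u - 9/8v - 63/8 to the basis.

S(f_1,h_3): lcm = uv. S = -2u - v^2 - 9v - 24.
  leading term u: subtract (16/9)·h_3 from -2u - v^2 - 9v - 24 → -v^2 - 7v - 10
  leading term v^2: no divisor's leading term divides it; move -v^2 to the remainder.
  leading term v: no divisor's leading term divides it; move -7v to the remainder.
  leading term 1: no divisor's leading term divides it; move -10 to the remainder.
  remainder -v^2 - 7v - 10 ≠ 0; add h_4 = -v^2 - 7v - 10 to the basis.

The other S-polynomials (S(f_2,h_3), S(f_1,h_4), S(f_2,h_4), S(h_3,h_4)) all reduce to 0 modulo the current basis, so we have a Gröbner basis.
Inter-reduce: drop elements whose leading term is divisible by another's, tail-reduce, and make monic.
Reduced Gröbner basis: {u + v + 7, v^2 + 7v + 10}.

Elimination: the polynomial v^2 + 7v + 10 lies in the elimination ideal for v, so v ∈ {-5, -2}. For each such v, the remaining basis elements (now univariate) give the rest of the solution.
  v = -5: the earlier basis element becomes u + 2 = 0, giving u = -2 — point (-2, -5).
  v = -2: the earlier basis element becomes u + 5 = 0, giving u = -5 — point (-5, -2).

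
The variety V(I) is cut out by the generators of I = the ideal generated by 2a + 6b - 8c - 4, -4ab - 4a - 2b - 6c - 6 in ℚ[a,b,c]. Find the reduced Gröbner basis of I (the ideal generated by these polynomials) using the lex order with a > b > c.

G = {a + 3b - 4c - 2, b² - 4/3bc + ⅙b - 11/6c - 7/6}

f_1 = 2a + 6b - 8c - 4, LT = a.
f_2 = -4ab - 4a - 2b - 6c - 6, LT = ab.

S(f_1,f_2): lcm = ab. S = -a + 3b² - 4bc - 5/2b - 3/2c - 3/2.
  reduce S modulo (f_1, f_2):
  remainder 3b² - 4bc + ½b - 11/2c - 7/2 ≠ 0; add g_3 = 3b² - 4bc + ½b - 11/2c - 7/2 to the basis.

The other S-polynomials (S(f_1,g_3), S(f_2,g_3)) all reduce to 0 modulo the current basis, so we have a Gröbner basis.
Inter-reduce: drop elements whose leading term is divisible by another's, tail-reduce, and make monic.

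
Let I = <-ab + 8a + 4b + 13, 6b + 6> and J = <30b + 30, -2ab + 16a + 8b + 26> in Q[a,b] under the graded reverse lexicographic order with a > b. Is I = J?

Yes, the ideals are equal.

Since reduced Gröbner bases are canonical representatives of ideals under a given ordering, it suffices to compute and compare them.
Buchberger on the first generating set:
f_1 = -ab + 8a + 4b + 13, LT = ab.
f_2 = 6b + 6, LT = b.

S(f_1,f_2): lcm = ab. S = -9a - 4b - 13.
  reduce S modulo (f_1, f_2):
  remainder -9a - 9 ≠ 0; add g_3 = -9a - 9 to the basis.

The other S-polynomials (S(f_1,g_3), S(f_2,g_3)) all reduce to 0 modulo the current basis, so we have a Gröbner basis.
Inter-reduce: drop elements whose leading term is divisible by another's, tail-reduce, and make monic.
Reduced Gröbner basis: {a + 1, b + 1}.

Buchberger on the second generating set:
h_1 = 30b + 30, LT = b.
h_2 = -2ab + 16a + 8b + 26, LT = ab.

S(h_1,h_2): lcm = ab. S = 9a + 4b + 13.
  reduce S modulo (h_1, h_2):
  remainder 9a + 9 ≠ 0; add k_3 = 9a + 9 to the basis.

The other S-polynomials (S(h_1,k_3), S(h_2,k_3)) all reduce to 0 modulo the current basis, so we have a Gröbner basis.
Inter-reduce: drop elements whose leading term is divisible by another's, tail-reduce, and make monic.
Reduced Gröbner basis: {a + 1, b + 1}.

Same reduced basis, so the two generating sets span the same ideal.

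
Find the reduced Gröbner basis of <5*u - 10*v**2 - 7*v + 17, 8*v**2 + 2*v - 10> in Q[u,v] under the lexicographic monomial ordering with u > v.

f_1 = 5*u - 10*v**2 - 7*v + 17, LT = u.
f_2 = 8*v**2 + 2*v - 10, LT = v**2.

S(f_1,f_2): leading monomials are coprime, so the S-polynomial reduces to 0 (Buchberger's first criterion).
Every S-polynomial of the final basis reduces to 0, so we have a Gröbner basis.

G = {u - 9/10*v + 9/10, v**2 + 1/4*v - 5/4}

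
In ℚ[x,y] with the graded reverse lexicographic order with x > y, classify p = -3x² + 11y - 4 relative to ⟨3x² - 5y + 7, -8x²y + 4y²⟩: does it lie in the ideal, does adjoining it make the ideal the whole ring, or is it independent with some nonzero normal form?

Adjoining -3x² + 11y - 4 makes the ideal the whole ring: the system is inconsistent.

First compute the reduced Gröbner basis of I by Buchberger's algorithm.
f_1 = 3x² - 5y + 7, LT = x².
f_2 = -8x²y + 4y², LT = x²y.

S(f_1,f_2): lcm = x²y. S = -7/6y² + 7/3y.
  leading term y²: no divisor's leading term divides it; move -7/6y² to the remainder.
  leading term y: no divisor's leading term divides it; move 7/3y to the remainder.
  remainder -7/6y² + 7/3y ≠ 0; add h_3 = -7/6y² + 7/3y to the basis.

The other S-polynomials (S(f_1,h_3), S(f_2,h_3)) all reduce to 0 modulo the current basis, so we have a Gröbner basis.
Inter-reduce: drop elements whose leading term is divisible by another's, tail-reduce, and make monic.
Reduced Gröbner basis: {x² - 5/3y + 7/3, y² - 2y}.
Label its elements g_1 = x² - 5/3y + 7/3, g_2 = y² - 2y.

Reduce p = -3x² + 11y - 4 modulo G:
  leading term x²: subtract (-3)·g_1 from -3x² + 11y - 4 → 6y + 3
  leading term y: no divisor's leading term divides it; move 6y to the remainder.
  leading term 1: no divisor's leading term divides it; move 3 to the remainder.
  normal form = 6y + 3.
The normal form is nonzero, so p ∉ I. Since p minus its normal form lies in I, I + (p) = I + (r) where r = 6y + 3; decide whether this ideal is the whole ring.
Run Buchberger on G together with r (pairs among the g_i already reduce to 0 since G is a Gröbner basis):
g_1 = x² - 5/3y + 7/3, LT = x².
g_2 = y² - 2y, LT = y².
r = 6y + 3, LT = y.

S(g_2,r): lcm = y². S = -5/2y.
  leading term y: subtract (-5/12)·r from -5/2y → 5/4
  leading term 1: no divisor's leading term divides it; move 5/4 to the remainder.
  remainder 5/4 ≠ 0; add m_4 = 5/4 to the basis.

The other S-polynomials (S(g_1,g_2), S(g_1,r), S(g_1,m_4), S(g_2,m_4), S(r,m_4)) all reduce to 0 modulo the current basis, so we have a Gröbner basis.
Inter-reduce: drop elements whose leading term is divisible by another's, tail-reduce, and make monic.
Reduced Gröbner basis: {1}.
The reduced Gröbner basis of I + (p) is {1}: the ideal is the whole ring, so the enlarged system has no common solution — adjoining p is inconsistent.

The remainder on division by a Gröbner basis is unique — it is the normal form.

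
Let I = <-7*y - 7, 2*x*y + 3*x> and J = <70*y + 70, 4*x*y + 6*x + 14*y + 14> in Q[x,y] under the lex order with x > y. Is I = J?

Equality of ideals is decidable: compute both reduced Gröbner bases (unique for the ordering) and check whether they agree.
Buchberger on the first generating set:
f_1 = -7*y - 7, LT = y.
f_2 = 2*x*y + 3*x, LT = x*y.

S(f_1,f_2): lcm = x*y. S = -1/2*x.
  leading term x: no divisor's leading term divides it; move -1/2*x to the remainder.
  remainder -1/2*x ≠ 0; add g_3 = -1/2*x to the basis.

The other S-polynomials (S(f_1,g_3), S(f_2,g_3)) all reduce to 0 modulo the current basis, so we have a Gröbner basis.
Inter-reduce: drop elements whose leading term is divisible by another's, tail-reduce, and make monic.
Reduced Gröbner basis: {x, y + 1}.

Buchberger on the second generating set:
h_1 = 70*y + 70, LT = y.
h_2 = 4*x*y + 6*x + 14*y + 14, LT = x*y.

S(h_1,h_2): lcm = x*y. S = -1/2*x - 7/2*y - 7/2.
  leading term x: no divisor's leading term divides it; move -1/2*x to the remainder.
  leading term y: subtract (-1/20)·h_1 from -7/2*y - 7/2 → 0
  remainder -1/2*x ≠ 0; add k_3 = -1/2*x to the basis.

The other S-polynomials (S(h_1,k_3), S(h_2,k_3)) all reduce to 0 modulo the current basis, so we have a Gröbner basis.
Inter-reduce: drop elements whose leading term is divisible by another's, tail-reduce, and make monic.
Reduced Gröbner basis: {x, y + 1}.

The two bases agree; hence the ideals are identical.

Yes, the ideals are equal.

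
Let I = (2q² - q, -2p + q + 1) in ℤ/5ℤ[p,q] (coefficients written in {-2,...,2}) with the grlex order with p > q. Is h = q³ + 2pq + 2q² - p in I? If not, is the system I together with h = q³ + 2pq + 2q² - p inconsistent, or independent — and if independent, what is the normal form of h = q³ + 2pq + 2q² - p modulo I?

q³ + 2pq + 2q² - p is independent of I; its normal form modulo I is q + 2.

First compute the reduced Gröbner basis of I by Buchberger's algorithm.
f_1 = 2q² - q, LT = q².
f_2 = -2p + q + 1, LT = p.

The S-polynomials (S(f_1,f_2)) all reduce to 0 modulo the current basis, so we have a Gröbner basis.
Inter-reduce: drop elements whose leading term is divisible by another's, tail-reduce, and make monic.
Reduced Gröbner basis: {q² + 2q, p + 2q + 2}.
Label its elements g_1 = q² + 2q, g_2 = p + 2q + 2.

Reduce h = q³ + 2pq + 2q² - p modulo G:
  leading term q³: subtract (q)·g_1 from q³ + 2pq + 2q² - p → 2pq - p
  leading term pq: subtract (2q)·g_2 from 2pq - p → q² - p + q
  leading term q²: subtract (1)·g_1 from q² - p + q → -p - q
  leading term p: subtract (-1)·g_2 from -p - q → q + 2
  leading term q: no divisor's leading term divides it; move q to the remainder.
  leading term 1: no divisor's leading term divides it; move 2 to the remainder.
  normal form = q + 2.
The normal form is nonzero, so h ∉ I. Since h minus its normal form lies in I, I + (h) = I + (r) where r = q + 2; decide whether this ideal is the whole ring.
Run Buchberger on G together with r (pairs among the g_i already reduce to 0 since G is a Gröbner basis):
g_1 = q² + 2q, LT = q².
g_2 = p + 2q + 2, LT = p.
r = q + 2, LT = q.

The S-polynomials (S(g_1,g_2), S(g_1,r), S(g_2,r)) all reduce to 0 modulo the current basis, so we have a Gröbner basis.
Inter-reduce: drop elements whose leading term is divisible by another's, tail-reduce, and make monic.
Reduced Gröbner basis: {p - 2, q + 2}.
The reduced Gröbner basis of I + (h) is {p - 2, q + 2} ≠ {1}, a proper ideal, so the enlarged system stays consistent: h is independent of I, with normal form q + 2.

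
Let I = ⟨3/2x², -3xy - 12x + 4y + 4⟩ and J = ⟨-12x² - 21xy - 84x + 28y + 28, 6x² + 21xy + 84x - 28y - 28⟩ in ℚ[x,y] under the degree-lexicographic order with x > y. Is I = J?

Equality of ideals is decidable: compute both reduced Gröbner bases (unique for the ordering) and check whether they agree.
Buchberger on the first generating set:
f_1 = 3/2x², LT = x².
f_2 = -3xy - 12x + 4y + 4, LT = xy.

S(f_1,f_2): lcm = x²y. S = -4x² + 4/3xy + 4/3x.
  leading term x²: subtract (-8/3)·f_1 from -4x² + 4/3xy + 4/3x → 4/3xy + 4/3x
  leading term xy: subtract (-4/9)·f_2 from 4/3xy + 4/3x → -4x + 16/9y + 16/9
  leading term x: no divisor's leading term divides it; move -4x to the remainder.
  leading term y: no divisor's leading term divides it; move 16/9y to the remainder.
  leading term 1: no divisor's leading term divides it; move 16/9 to the remainder.
  remainder -4x + 16/9y + 16/9 ≠ 0; add g_3 = -4x + 16/9y + 16/9 to the basis.

S(f_2,g_3): lcm = xy. S = 4/9y² + 4x - 8/9y - 4/3.
  leading term y²: no divisor's leading term divides it; move 4/9y² to the remainder.
  leading term x: subtract (-1)·g_3 from 4x - 8/9y - 4/3 → 8/9y + 4/9
  leading term y: no divisor's leading term divides it; move 8/9y to the remainder.
  leading term 1: no divisor's leading term divides it; move 4/9 to the remainder.
  remainder 4/9y² + 8/9y + 4/9 ≠ 0; add g_4 = 4/9y² + 8/9y + 4/9 to the basis.

The other S-polynomials (S(f_1,g_3), S(f_1,g_4), S(f_2,g_4), S(g_3,g_4)) all reduce to 0 modulo the current basis, so we have a Gröbner basis.
Inter-reduce: drop elements whose leading term is divisible by another's, tail-reduce, and make monic.
Reduced Gröbner basis: {y² + 2y + 1, x - 4/9y - 4/9}.

Buchberger on the second generating set:
h_1 = -12x² - 21xy - 84x + 28y + 28, LT = x².
h_2 = 6x² + 21xy + 84x - 28y - 28, LT = x².

S(h_1,h_2): lcm = x². S = -7/4xy - 7x + 7/3y + 7/3.
  leading term xy: no divisor's leading term divides it; move -7/4xy to the remainder.
  leading term x: no divisor's leading term divides it; move -7x to the remainder.
  leading term y: no divisor's leading term divides it; move 7/3y to the remainder.
  leading term 1: no divisor's leading term divides it; move 7/3 to the remainder.
  remainder -7/4xy - 7x + 7/3y + 7/3 ≠ 0; add k_3 = -7/4xy - 7x + 7/3y + 7/3 to the basis.

S(h_1,k_3): lcm = x²y. S = 7/4xy² - 4x² + 25/3xy - 7/3y² + 4/3x - 7/3y.
  leading term xy²: subtract (-y)·k_3 from 7/4xy² - 4x² + 25/3xy - 7/3y² + 4/3x - 7/3y → -4x² + 4/3xy + 4/3x
  leading term x²: subtract (⅓)·h_1 from -4x² + 4/3xy + 4/3x → 25/3xy + 88/3x - 28/3y - 28/3
  leading term xy: subtract (-100/21)·k_3 from 25/3xy + 88/3x - 28/3y - 28/3 → -4x + 16/9y + 16/9
  leading term x: no divisor's leading term divides it; move -4x to the remainder.
  leading term y: no divisor's leading term divides it; move 16/9y to the remainder.
  leading term 1: no divisor's leading term divides it; move 16/9 to the remainder.
  remainder -4x + 16/9y + 16/9 ≠ 0; add k_4 = -4x + 16/9y + 16/9 to the basis.

S(k_3,k_4): lcm = xy. S = 4/9y² + 4x - 8/9y - 4/3.
  leading term y²: no divisor's leading term divides it; move 4/9y² to the remainder.
  leading term x: subtract (-1)·k_4 from 4x - 8/9y - 4/3 → 8/9y + 4/9
  leading term y: no divisor's leading term divides it; move 8/9y to the remainder.
  leading term 1: no divisor's leading term divides it; move 4/9 to the remainder.
  remainder 4/9y² + 8/9y + 4/9 ≠ 0; add k_5 = 4/9y² + 8/9y + 4/9 to the basis.

The other S-polynomials (S(h_2,k_3), S(h_1,k_4), S(h_2,k_4), S(h_1,k_5), S(h_2,k_5), S(k_3,k_5), S(k_4,k_5)) all reduce to 0 modulo the current basis, so we have a Gröbner basis.
Inter-reduce: drop elements whose leading term is divisible by another's, tail-reduce, and make monic.
Reduced Gröbner basis: {y² + 2y + 1, x - 4/9y - 4/9}.

Same reduced basis, so the two generating sets span the same ideal.
The choice of monomial ordering does not affect the verdict — as long as both bases are computed under the same ordering, their equality decides ideal equality.

Yes, the ideals are equal.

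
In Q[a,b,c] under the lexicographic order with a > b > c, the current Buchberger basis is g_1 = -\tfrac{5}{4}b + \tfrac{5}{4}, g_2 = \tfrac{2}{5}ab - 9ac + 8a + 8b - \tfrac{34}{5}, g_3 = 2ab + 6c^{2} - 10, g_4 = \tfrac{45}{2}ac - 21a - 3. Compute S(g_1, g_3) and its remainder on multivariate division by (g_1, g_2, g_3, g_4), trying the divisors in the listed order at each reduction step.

S(g_1, g_3) = -a - 3c^{2} + 5; remainder on division = -a - 3c^{2} + 5.

lcm(LM(g_1), LM(g_3)) = ab.
S = (lcm/LT(g_1))·g_1 − (lcm/LT(g_3))·g_3 = -a - 3c^{2} + 5.
Reduce S modulo (g_1, g_2, g_3, g_4) in that order:
  leading term a: no divisor's leading term divides it; move -a to the remainder.
  leading term c^{2}: no divisor's leading term divides it; move -3c^{2} to the remainder.
  leading term 1: no divisor's leading term divides it; move 5 to the remainder.
The remainder -a - 3c^{2} + 5 is nonzero, so it would be added as the next basis element.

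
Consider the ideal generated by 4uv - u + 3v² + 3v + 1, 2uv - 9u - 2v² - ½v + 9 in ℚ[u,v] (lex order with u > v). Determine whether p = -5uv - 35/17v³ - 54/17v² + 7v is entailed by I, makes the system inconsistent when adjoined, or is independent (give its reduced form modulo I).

First compute the reduced Gröbner basis of I by Buchberger's algorithm.
f_1 = 4uv - u + 3v² + 3v + 1, LT = uv.
f_2 = 2uv - 9u - 2v² - ½v + 9, LT = uv.

S(f_1,f_2): lcm = uv. S = 17/4u + 7/4v² + v - 17/4.
  leading term u: no divisor's leading term divides it; move 17/4u to the remainder.
  leading term v²: no divisor's leading term divides it; move 7/4v² to the remainder.
  leading term v: no divisor's leading term divides it; move v to the remainder.
  leading term 1: no divisor's leading term divides it; move -17/4 to the remainder.
  remainder 17/4u + 7/4v² + v - 17/4 ≠ 0; add h_3 = 17/4u + 7/4v² + v - 17/4 to the basis.

S(f_1,h_3): lcm = uv. S = -¼u - 7/17v³ + 35/68v² + 7/4v + ¼.
  leading term u: subtract (-1/17)·h_3 from -¼u - 7/17v³ + 35/68v² + 7/4v + ¼ → -7/17v³ + 21/34v² + 123/68v
  leading term v³: no divisor's leading term divides it; move -7/17v³ to the remainder.
  leading term v²: no divisor's leading term divides it; move 21/34v² to the remainder.
  leading term v: no divisor's leading term divides it; move 123/68v to the remainder.
  remainder -7/17v³ + 21/34v² + 123/68v ≠ 0; add h_4 = -7/17v³ + 21/34v² + 123/68v to the basis.

The other S-polynomials (S(f_2,h_3), S(f_1,h_4), S(f_2,h_4), S(h_3,h_4)) all reduce to 0 modulo the current basis, so we have a Gröbner basis.
Inter-reduce: drop elements whose leading term is divisible by another's, tail-reduce, and make monic.
Reduced Gröbner basis: {u + 7/17v² + 4/17v - 1, v³ - 3/2v² - 123/28v}.
Label its elements g_1 = u + 7/17v² + 4/17v - 1, g_2 = v³ - 3/2v² - 123/28v.

Reduce p = -5uv - 35/17v³ - 54/17v² + 7v modulo G:
  leading term uv: subtract (-5v)·g_1 from -5uv - 35/17v³ - 54/17v² + 7v → -2v² + 2v
  leading term v²: no divisor's leading term divides it; move -2v² to the remainder.
  leading term v: no divisor's leading term divides it; move 2v to the remainder.
  normal form = -2v² + 2v.
The normal form is nonzero, so p ∉ I. Since p minus its normal form lies in I, I + (p) = I + (r) where r = -2v² + 2v; decide whether this ideal is the whole ring.
Run Buchberger on G together with r (pairs among the g_i already reduce to 0 since G is a Gröbner basis):
g_1 = u + 7/17v² + 4/17v - 1, LT = u.
g_2 = v³ - 3/2v² - 123/28v, LT = v³.
r = -2v² + 2v, LT = v².

S(g_2,r): lcm = v³. S = -½v² - 123/28v.
  leading term v²: subtract (¼)·r from -½v² - 123/28v → -137/28v
  leading term v: no divisor's leading term divides it; move -137/28v to the remainder.
  remainder -137/28v ≠ 0; add m_4 = -137/28v to the basis.

The other S-polynomials (S(g_1,g_2), S(g_1,r), S(g_1,m_4), S(g_2,m_4), S(r,m_4)) all reduce to 0 modulo the current basis, so we have a Gröbner basis.
Inter-reduce: drop elements whose leading term is divisible by another's, tail-reduce, and make monic.
Reduced Gröbner basis: {u - 1, v}.
The reduced Gröbner basis of I + (p) is {u - 1, v} ≠ {1}, a proper ideal, so the enlarged system stays consistent: p is independent of I, with normal form -2v² + 2v.

The remainder on division by a Gröbner basis is unique — it is the normal form.

-5uv - 35/17v³ - 54/17v² + 7v is independent of I; its normal form modulo I is -2v² + 2v.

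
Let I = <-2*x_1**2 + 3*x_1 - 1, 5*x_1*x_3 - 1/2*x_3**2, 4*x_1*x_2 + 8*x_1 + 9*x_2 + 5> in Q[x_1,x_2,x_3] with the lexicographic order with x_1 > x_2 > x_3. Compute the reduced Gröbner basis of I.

G = {x_1 + 11/4*x_2 + 7/4, x_2**2 + 20/11*x_2 + 9/11, x_2*x_3 + 2/55*x_3**2 + 7/11*x_3, x_3**3 - 15*x_3**2 + 50*x_3}

f_1 = -2*x_1**2 + 3*x_1 - 1, LT = x_1**2.
f_2 = 5*x_1*x_3 - 1/2*x_3**2, LT = x_1*x_3.
f_3 = 4*x_1*x_2 + 8*x_1 + 9*x_2 + 5, LT = x_1*x_2.

S(f_1,f_2): lcm = x_1**2*x_3. S = 1/10*x_1*x_3**2 - 3/2*x_1*x_3 + 1/2*x_3.
  reduce S modulo (f_1, f_2, f_3):
  remainder 1/100*x_3**3 - 3/20*x_3**2 + 1/2*x_3 ≠ 0; add g_4 = 1/100*x_3**3 - 3/20*x_3**2 + 1/2*x_3 to the basis.

S(f_1,f_3): lcm = x_1**2*x_2. S = -2*x_1**2 - 15/4*x_1*x_2 - 5/4*x_1 + 1/2*x_2.
  reduce S modulo (f_1, f_2, f_3, g_4):
  remainder 13/4*x_1 + 143/16*x_2 + 91/16 ≠ 0; add g_5 = 13/4*x_1 + 143/16*x_2 + 91/16 to the basis.

S(f_2,f_3): lcm = x_1*x_2*x_3. S = -2*x_1*x_3 - 1/10*x_2*x_3**2 - 9/4*x_2*x_3 - 5/4*x_3.
  reduce S modulo (f_1, f_2, f_3, g_4, g_5):
  remainder -1/10*x_2*x_3**2 - 9/4*x_2*x_3 - 1/5*x_3**2 - 5/4*x_3 ≠ 0; add g_6 = -1/10*x_2*x_3**2 - 9/4*x_2*x_3 - 1/5*x_3**2 - 5/4*x_3 to the basis.

S(f_2,g_5): lcm = x_1*x_3. S = -11/4*x_2*x_3 - 1/10*x_3**2 - 7/4*x_3.
  reduce S modulo (f_1, f_2, f_3, g_4, g_5, g_6):
  remainder -11/4*x_2*x_3 - 1/10*x_3**2 - 7/4*x_3 ≠ 0; add g_7 = -11/4*x_2*x_3 - 1/10*x_3**2 - 7/4*x_3 to the basis.

S(f_3,g_5): lcm = x_1*x_2. S = 2*x_1 - 11/4*x_2**2 + 1/2*x_2 + 5/4.
  reduce S modulo (f_1, f_2, f_3, g_4, g_5, g_6, g_7):
  remainder -11/4*x_2**2 - 5*x_2 - 9/4 ≠ 0; add g_8 = -11/4*x_2**2 - 5*x_2 - 9/4 to the basis.

The other S-polynomials (S(f_1,g_4), S(f_2,g_4), S(f_3,g_4), S(f_1,g_5), S(g_4,g_5), S(f_1,g_6), S(f_2,g_6), S(f_3,g_6), S(g_4,g_6), S(g_5,g_6), S(f_1,g_7), S(f_2,g_7), S(f_3,g_7), S(g_4,g_7), S(g_5,g_7), S(g_6,g_7), S(f_1,g_8), S(f_2,g_8), S(f_3,g_8), S(g_4,g_8), S(g_5,g_8), S(g_6,g_8), S(g_7,g_8)) all reduce to 0 modulo the current basis, so we have a Gröbner basis.
Inter-reduce: drop elements whose leading term is divisible by another's, tail-reduce, and make monic.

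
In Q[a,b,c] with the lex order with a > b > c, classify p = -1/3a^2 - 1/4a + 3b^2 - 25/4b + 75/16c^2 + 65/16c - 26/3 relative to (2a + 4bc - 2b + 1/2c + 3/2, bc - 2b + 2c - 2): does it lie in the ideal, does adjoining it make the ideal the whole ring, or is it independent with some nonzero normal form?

First compute the reduced Gröbner basis of I by Buchberger's algorithm.
f_1 = 2a + 4bc - 2b + 1/2c + 3/2, LT = a.
f_2 = bc - 2b + 2c - 2, LT = bc.

The S-polynomials (S(f_1,f_2)) all reduce to 0 modulo the current basis, so we have a Gröbner basis.
Inter-reduce: drop elements whose leading term is divisible by another's, tail-reduce, and make monic.
Reduced Gröbner basis: {a + 3b - 15/4c + 19/4, bc - 2b + 2c - 2}.
Label its elements g_1 = a + 3b - 15/4c + 19/4, g_2 = bc - 2b + 2c - 2.

Reduce p = -1/3a^2 - 1/4a + 3b^2 - 25/4b + 75/16c^2 + 65/16c - 26/3 modulo G:
  leading term a^2: subtract (-1/3a)·g_1 from -1/3a^2 - 1/4a + 3b^2 - 25/4b + 75/16c^2 + 65/16c - 26/3 → ab - 5/4ac + 4/3a + 3b^2 - 25/4b + 75/16c^2 + 65/16c - 26/3
  leading term ab: subtract (b)·g_1 from ab - 5/4ac + 4/3a + 3b^2 - 25/4b + 75/16c^2 + 65/16c - 26/3 → -5/4ac + 4/3a + 15/4bc - 11b + 75/16c^2 + 65/16c - 26/3
  leading term ac: subtract (-5/4c)·g_1 from -5/4ac + 4/3a + 15/4bc - 11b + 75/16c^2 + 65/16c - 26/3 → 4/3a + 15/2bc - 11b + 10c - 26/3
  leading term a: subtract (4/3)·g_1 from 4/3a + 15/2bc - 11b + 10c - 26/3 → 15/2bc - 15b + 15c - 15
  leading term bc: subtract (15/2)·g_2 from 15/2bc - 15b + 15c - 15 → 0
  normal form = 0.
Since the normal form is 0, p ∈ I.

-1/3a^2 - 1/4a + 3b^2 - 25/4b + 75/16c^2 + 65/16c - 26/3 lies in I (it reduces to 0).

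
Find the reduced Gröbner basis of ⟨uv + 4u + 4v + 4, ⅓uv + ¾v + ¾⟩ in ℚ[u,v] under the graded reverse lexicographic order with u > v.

This is the nonlinear analogue of row-reducing a linear system.

f_1 = uv + 4u + 4v + 4, LT = uv.
f_2 = ⅓uv + ¾v + ¾, LT = uv.

S(f_1,f_2): lcm = uv. S = 4u + 7/4v + 7/4.
  leading term u: no divisor's leading term divides it; move 4u to the remainder.
  leading term v: no divisor's leading term divides it; move 7/4v to the remainder.
  leading term 1: no divisor's leading term divides it; move 7/4 to the remainder.
  remainder 4u + 7/4v + 7/4 ≠ 0; add g_3 = 4u + 7/4v + 7/4 to the basis.

S(f_1,g_3): lcm = uv. S = -7/16v² + 4u + 57/16v + 4.
  leading term v²: no divisor's leading term divides it; move -7/16v² to the remainder.
  leading term u: subtract (1)·g_3 from 4u + 57/16v + 4 → 29/16v + 9/4
  leading term v: no divisor's leading term divides it; move 29/16v to the remainder.
  leading term 1: no divisor's leading term divides it; move 9/4 to the remainder.
  remainder -7/16v² + 29/16v + 9/4 ≠ 0; add g_4 = -7/16v² + 29/16v + 9/4 to the basis.

The other S-polynomials (S(f_2,g_3), S(f_1,g_4), S(f_2,g_4), S(g_3,g_4)) all reduce to 0 modulo the current basis, so we have a Gröbner basis.
Inter-reduce: drop elements whose leading term is divisible by another's, tail-reduce, and make monic.

G = {v² - 29/7v - 36/7, u + 7/16v + 7/16}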